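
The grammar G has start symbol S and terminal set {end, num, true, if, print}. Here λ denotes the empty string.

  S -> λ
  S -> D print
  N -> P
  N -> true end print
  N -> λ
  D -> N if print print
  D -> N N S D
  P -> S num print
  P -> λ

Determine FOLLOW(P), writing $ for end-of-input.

FIRST(S): from S->λ we get {λ}; from S->D print we get {if, num, true}. So FIRST(S) = {λ, if, num, true}.
FIRST(P): from P->S num print we get {if, num, true}; from P->λ we get {λ}. So FIRST(P) = {λ, if, num, true}.
FIRST(N): from N->P we get {λ, if, num, true}; from N->true end print we get {true}; from N->λ we get {λ}. So FIRST(N) = {λ, if, num, true}.
FIRST(D): from D->N if print print we get {if, num, true}; from D->N N S D we get {if, num, true}. So FIRST(D) = {if, num, true}.
FOLLOW(S) includes $ since S is the start symbol.
FOLLOW(S): in D->N N S D, S is followed by D with FIRST {if, num, true}; in P->S num print, S is followed by num print with FIRST {num}. Thus FOLLOW(S) = {$, if, num, true}.
FOLLOW(N): in D->N if print print, N is followed by if print print with FIRST {if}; in D->N N S D (occurrence 1), N is followed by N S D with FIRST {if, num, true}; in D->N N S D (occurrence 2), N is followed by S D with FIRST {if, num, true}. Thus FOLLOW(N) = {if, num, true}.
FOLLOW(D): in S->D print, D is followed by print with FIRST {print}; in D->N N S D, the suffix after D is empty (adds nothing new). Thus FOLLOW(D) = {print}.
FOLLOW(P): in N->P, the suffix after P is empty, so FOLLOW(P) ⊇ FOLLOW(N) = {if, num, true}. Thus FOLLOW(P) = {if, num, true}.

{if, num, true}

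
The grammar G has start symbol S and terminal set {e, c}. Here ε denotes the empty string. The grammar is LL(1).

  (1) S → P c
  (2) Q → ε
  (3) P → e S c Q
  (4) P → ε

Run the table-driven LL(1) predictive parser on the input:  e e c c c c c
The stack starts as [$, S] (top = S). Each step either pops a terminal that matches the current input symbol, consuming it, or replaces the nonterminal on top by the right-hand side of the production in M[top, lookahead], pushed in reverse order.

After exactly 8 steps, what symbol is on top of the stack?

c

     Stack              Input            Action
  1  $ S                e e c c c c c $  expand S → P c
  2  $ c P              e e c c c c c $  expand P → e S c Q
  3  $ c Q c S e        e e c c c c c $  match e
  4  $ c Q c S          e c c c c c $    expand S → P c
  5  $ c Q c c P        e c c c c c $    expand P → e S c Q
  6  $ c Q c c Q c S e  e c c c c c $    match e
  7  $ c Q c c Q c S    c c c c c $      expand S → P c
  8  $ c Q c c Q c c P  c c c c c $      expand P → ε
Stack after step 8: $ c Q c c Q c c (top = c).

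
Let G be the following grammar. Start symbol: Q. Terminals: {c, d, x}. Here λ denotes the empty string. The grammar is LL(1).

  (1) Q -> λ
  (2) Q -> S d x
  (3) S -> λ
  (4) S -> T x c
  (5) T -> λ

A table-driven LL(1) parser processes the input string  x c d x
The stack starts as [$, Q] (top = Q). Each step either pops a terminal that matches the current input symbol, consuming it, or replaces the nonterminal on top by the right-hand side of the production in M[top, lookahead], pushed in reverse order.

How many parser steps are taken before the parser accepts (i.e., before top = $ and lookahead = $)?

step 1: stack=$ Q  input=x c d x $  — expand Q -> S d x
step 2: stack=$ x d S  input=x c d x $  — expand S -> T x c
step 3: stack=$ x d c x T  input=x c d x $  — expand T -> λ
step 4: stack=$ x d c x  input=x c d x $  — match x
step 5: stack=$ x d c  input=c d x $  — match c
step 6: stack=$ x d  input=d x $  — match d
step 7: stack=$ x  input=x $  — match x
Accept reached after 7 steps.

7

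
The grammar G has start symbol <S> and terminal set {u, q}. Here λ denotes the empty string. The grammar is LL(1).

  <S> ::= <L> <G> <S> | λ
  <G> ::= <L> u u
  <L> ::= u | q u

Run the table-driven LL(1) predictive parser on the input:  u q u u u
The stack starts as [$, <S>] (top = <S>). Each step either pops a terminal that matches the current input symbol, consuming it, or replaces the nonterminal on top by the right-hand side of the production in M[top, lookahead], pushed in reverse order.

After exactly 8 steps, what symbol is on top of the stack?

     Stack          Input        Action
  1  $ <S>          u q u u u $  expand <S> ::= <L> <G> <S>
  2  $ <S> <G> <L>  u q u u u $  expand <L> ::= u
  3  $ <S> <G> u    u q u u u $  match u
  4  $ <S> <G>      q u u u $    expand <G> ::= <L> u u
  5  $ <S> u u <L>  q u u u $    expand <L> ::= q u
  6  $ <S> u u u q  q u u u $    match q
  7  $ <S> u u u    u u u $      match u
  8  $ <S> u u      u u $        match u
Stack after step 8: $ <S> u (top = u).

u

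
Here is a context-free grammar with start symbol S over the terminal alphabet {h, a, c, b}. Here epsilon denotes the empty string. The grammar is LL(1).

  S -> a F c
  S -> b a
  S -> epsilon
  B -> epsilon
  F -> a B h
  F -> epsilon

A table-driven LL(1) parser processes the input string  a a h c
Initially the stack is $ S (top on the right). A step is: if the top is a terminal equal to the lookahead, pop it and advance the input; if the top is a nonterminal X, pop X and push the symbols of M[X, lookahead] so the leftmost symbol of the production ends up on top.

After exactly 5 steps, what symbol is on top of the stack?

h

step 1: stack=$ S  input=a a h c $  — expand S -> a F c
step 2: stack=$ c F a  input=a a h c $  — match a
step 3: stack=$ c F  input=a h c $  — expand F -> a B h
step 4: stack=$ c h B a  input=a h c $  — match a
step 5: stack=$ c h B  input=h c $  — expand B -> epsilon
Stack after step 5: $ c h (top = h).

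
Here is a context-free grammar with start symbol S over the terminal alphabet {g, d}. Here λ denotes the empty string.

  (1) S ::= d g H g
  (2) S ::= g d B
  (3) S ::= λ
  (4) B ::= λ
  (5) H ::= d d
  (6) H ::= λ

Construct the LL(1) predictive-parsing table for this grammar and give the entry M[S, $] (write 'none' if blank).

FIRST(S): from S::=d g H g we get {d}; from S::=g d B we get {g}; from S::=λ we get {λ}. So FIRST(S) = {λ, d, g}.
FIRST(B): from B::=λ we get {λ}. So FIRST(B) = {λ}.
FIRST(H): from H::=d d we get {d}; from H::=λ we get {λ}. So FIRST(H) = {λ, d}.
FOLLOW(S) includes $ since S is the start symbol.
FOLLOW(S): S appears on no right-hand side. Thus FOLLOW(S) = {$}.
For S ::= d g H g: FIRST(d g H g) = {d}, so it goes in M[S, t] for t ∈ {d}.
For S ::= g d B: FIRST(g d B) = {g}, so it goes in M[S, t] for t ∈ {g}.
For S ::= λ: FIRST(λ) = {λ}, so it goes in M[S, t] for t ∈ {}; since λ ∈ FIRST, also for every t ∈ FOLLOW(S) = {$}.

S ::= λ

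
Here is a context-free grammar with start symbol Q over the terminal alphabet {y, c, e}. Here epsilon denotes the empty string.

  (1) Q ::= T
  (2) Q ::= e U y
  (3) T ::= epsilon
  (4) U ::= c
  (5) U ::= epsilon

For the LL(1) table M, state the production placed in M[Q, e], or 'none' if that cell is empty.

Q ::= e U y

FIRST(T) = {epsilon}
FIRST(U) = {epsilon, c}
FIRST(Q) = {epsilon, e}  (via T)
FOLLOW(Q) includes $ since Q is the start symbol.
FOLLOW(Q): Q appears on no right-hand side. Thus FOLLOW(Q) = {$}.
For Q ::= T: FIRST(T) = {epsilon}, so it goes in M[Q, t] for t ∈ {}; since epsilon ∈ FIRST, also for every t ∈ FOLLOW(Q) = {$}.
For Q ::= e U y: FIRST(e U y) = {e}, so it goes in M[Q, t] for t ∈ {e}.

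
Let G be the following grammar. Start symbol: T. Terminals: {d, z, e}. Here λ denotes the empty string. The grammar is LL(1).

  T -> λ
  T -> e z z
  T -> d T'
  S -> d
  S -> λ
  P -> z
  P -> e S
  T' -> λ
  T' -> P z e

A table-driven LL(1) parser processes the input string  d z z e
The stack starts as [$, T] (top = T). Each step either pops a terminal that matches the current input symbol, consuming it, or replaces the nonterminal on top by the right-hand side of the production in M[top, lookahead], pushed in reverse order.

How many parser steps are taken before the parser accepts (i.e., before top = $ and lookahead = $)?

     Stack    Input      Action
  1  $ T      d z z e $  expand T -> d T'
  2  $ T' d   d z z e $  match d
  3  $ T'     z z e $    expand T' -> P z e
  4  $ e z P  z z e $    expand P -> z
  5  $ e z z  z z e $    match z
  6  $ e z    z e $      match z
  7  $ e      e $        match e
Accept reached after 7 steps.

7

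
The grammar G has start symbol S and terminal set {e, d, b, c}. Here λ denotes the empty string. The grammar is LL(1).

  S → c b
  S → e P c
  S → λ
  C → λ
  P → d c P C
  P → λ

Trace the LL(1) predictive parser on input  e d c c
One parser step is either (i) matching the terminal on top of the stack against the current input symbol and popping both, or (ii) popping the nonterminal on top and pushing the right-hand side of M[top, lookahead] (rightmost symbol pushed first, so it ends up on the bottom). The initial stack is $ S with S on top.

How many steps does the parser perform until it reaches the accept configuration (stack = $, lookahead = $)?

     Stack        Input      Action
  1  $ S          e d c c $  expand S → e P c
  2  $ c P e      e d c c $  match e
  3  $ c P        d c c $    expand P → d c P C
  4  $ c C P c d  d c c $    match d
  5  $ c C P c    c c $      match c
  6  $ c C P      c $        expand P → λ
  7  $ c C        c $        expand C → λ
  8  $ c          c $        match c
Accept reached after 8 steps.

8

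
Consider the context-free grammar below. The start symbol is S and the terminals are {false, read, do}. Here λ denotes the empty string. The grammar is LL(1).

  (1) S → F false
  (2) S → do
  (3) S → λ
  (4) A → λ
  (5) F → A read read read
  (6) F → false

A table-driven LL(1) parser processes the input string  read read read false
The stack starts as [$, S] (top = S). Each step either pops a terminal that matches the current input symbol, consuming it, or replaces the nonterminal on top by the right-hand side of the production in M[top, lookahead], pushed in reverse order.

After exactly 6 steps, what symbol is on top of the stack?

false

step 1: stack=$ S  input=read read read false $  — expand S → F false
step 2: stack=$ false F  input=read read read false $  — expand F → A read read read
step 3: stack=$ false read read read A  input=read read read false $  — expand A → λ
step 4: stack=$ false read read read  input=read read read false $  — match read
step 5: stack=$ false read read  input=read read false $  — match read
step 6: stack=$ false read  input=read false $  — match read
Stack after step 6: $ false (top = false).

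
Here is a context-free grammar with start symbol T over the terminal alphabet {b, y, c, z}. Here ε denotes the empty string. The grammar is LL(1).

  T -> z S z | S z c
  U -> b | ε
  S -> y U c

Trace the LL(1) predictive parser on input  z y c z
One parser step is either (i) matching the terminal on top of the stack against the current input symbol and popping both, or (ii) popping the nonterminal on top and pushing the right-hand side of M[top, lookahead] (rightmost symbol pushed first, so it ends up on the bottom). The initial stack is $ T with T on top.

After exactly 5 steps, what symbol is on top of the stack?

     Stack      Input      Action
  1  $ T        z y c z $  expand T -> z S z
  2  $ z S z    z y c z $  match z
  3  $ z S      y c z $    expand S -> y U c
  4  $ z c U y  y c z $    match y
  5  $ z c U    c z $      expand U -> ε
Stack after step 5: $ z c (top = c).

c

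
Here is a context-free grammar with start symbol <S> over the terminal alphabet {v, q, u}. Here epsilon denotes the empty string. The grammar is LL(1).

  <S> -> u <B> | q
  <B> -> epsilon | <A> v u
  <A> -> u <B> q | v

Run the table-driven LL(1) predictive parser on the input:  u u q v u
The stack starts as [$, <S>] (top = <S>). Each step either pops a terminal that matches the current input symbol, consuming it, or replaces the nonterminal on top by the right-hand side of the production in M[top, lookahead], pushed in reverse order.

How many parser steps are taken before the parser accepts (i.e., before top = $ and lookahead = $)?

step 1: stack=$ <S>  input=u u q v u $  — expand <S> -> u <B>
step 2: stack=$ <B> u  input=u u q v u $  — match u
step 3: stack=$ <B>  input=u q v u $  — expand <B> -> <A> v u
step 4: stack=$ u v <A>  input=u q v u $  — expand <A> -> u <B> q
step 5: stack=$ u v q <B> u  input=u q v u $  — match u
step 6: stack=$ u v q <B>  input=q v u $  — expand <B> -> epsilon
step 7: stack=$ u v q  input=q v u $  — match q
step 8: stack=$ u v  input=v u $  — match v
step 9: stack=$ u  input=u $  — match u
Accept reached after 9 steps.

9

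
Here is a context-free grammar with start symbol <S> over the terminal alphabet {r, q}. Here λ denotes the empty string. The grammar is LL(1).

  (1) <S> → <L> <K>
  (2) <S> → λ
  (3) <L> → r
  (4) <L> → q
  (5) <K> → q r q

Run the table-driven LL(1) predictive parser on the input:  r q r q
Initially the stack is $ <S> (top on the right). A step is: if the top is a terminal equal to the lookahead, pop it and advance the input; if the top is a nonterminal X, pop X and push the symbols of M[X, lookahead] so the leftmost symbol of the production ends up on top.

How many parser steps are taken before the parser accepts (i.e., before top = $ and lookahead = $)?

7

     Stack      Input      Action
  1  $ <S>      r q r q $  expand <S> → <L> <K>
  2  $ <K> <L>  r q r q $  expand <L> → r
  3  $ <K> r    r q r q $  match r
  4  $ <K>      q r q $    expand <K> → q r q
  5  $ q r q    q r q $    match q
  6  $ q r      r q $      match r
  7  $ q        q $        match q
Accept reached after 7 steps.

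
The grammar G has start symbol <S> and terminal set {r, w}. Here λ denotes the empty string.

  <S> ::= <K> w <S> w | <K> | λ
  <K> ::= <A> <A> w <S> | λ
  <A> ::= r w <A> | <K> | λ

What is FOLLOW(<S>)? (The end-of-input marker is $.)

FIRST(<S>) = {λ, r, w}  (via <K> w <S> w, <K>)
FIRST(<K>) = {λ, r, w}  (via <A> <A> w <S>)
FIRST(<A>) = {λ, r, w}  (via <K>)
FOLLOW(<S>) includes $ since <S> is the start symbol.
FOLLOW(<A>): in <K>::=<A> <A> w <S> (occurrence 1), <A> is followed by <A> w <S> with FIRST {r, w}; in <K>::=<A> <A> w <S> (occurrence 2), <A> is followed by w <S> with FIRST {w}; in <A>::=r w <A>, the suffix after <A> is empty (adds nothing new). Thus FOLLOW(<A>) = {r, w}.
FOLLOW(<S>): in <S>::=<K> w <S> w, <S> is followed by w with FIRST {w}; in <K>::=<A> <A> w <S>, the suffix after <S> is empty, so FOLLOW(<S>) ⊇ FOLLOW(<K>) = {$, r, w}. Thus FOLLOW(<S>) = {$, r, w}.
FOLLOW(<K>): in <S>::=<K> w <S> w, <K> is followed by w <S> w with FIRST {w}; in <S>::=<K>, the suffix after <K> is empty, so FOLLOW(<K>) ⊇ FOLLOW(<S>) = {$, r, w}; in <A>::=<K>, the suffix after <K> is empty, so FOLLOW(<K>) ⊇ FOLLOW(<A>) = {r, w}. Thus FOLLOW(<K>) = {$, r, w}.

{$, r, w}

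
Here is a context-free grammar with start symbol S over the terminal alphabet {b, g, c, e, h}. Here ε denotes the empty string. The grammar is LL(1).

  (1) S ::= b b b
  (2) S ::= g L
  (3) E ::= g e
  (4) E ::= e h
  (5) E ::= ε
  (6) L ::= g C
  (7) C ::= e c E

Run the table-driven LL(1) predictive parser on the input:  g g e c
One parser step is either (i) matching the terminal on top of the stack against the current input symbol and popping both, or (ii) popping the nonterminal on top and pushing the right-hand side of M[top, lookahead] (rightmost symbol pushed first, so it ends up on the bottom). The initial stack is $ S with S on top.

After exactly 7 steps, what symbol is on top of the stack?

     Stack    Input      Action
  1  $ S      g g e c $  expand S ::= g L
  2  $ L g    g g e c $  match g
  3  $ L      g e c $    expand L ::= g C
  4  $ C g    g e c $    match g
  5  $ C      e c $      expand C ::= e c E
  6  $ E c e  e c $      match e
  7  $ E c    c $        match c
Stack after step 7: $ E (top = E).

E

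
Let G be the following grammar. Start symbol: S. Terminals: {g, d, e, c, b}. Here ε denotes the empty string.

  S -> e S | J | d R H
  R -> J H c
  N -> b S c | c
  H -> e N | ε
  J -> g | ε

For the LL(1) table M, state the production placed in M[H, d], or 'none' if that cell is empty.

FIRST(N): from N->b S c we get {b}; from N->c we get {c}. So FIRST(N) = {b, c}.
FIRST(H): from H->e N we get {e}; from H->ε we get {ε}. So FIRST(H) = {ε, e}.
FIRST(J): from J->g we get {g}; from J->ε we get {ε}. So FIRST(J) = {ε, g}.
FIRST(S): from S->e S we get {e}; from S->J we get {ε, g}; from S->d R H we get {d}. So FIRST(S) = {ε, d, e, g}.
FIRST(R): from R->J H c we get {c, e, g}. So FIRST(R) = {c, e, g}.
FOLLOW(S) includes $ since S is the start symbol.
FOLLOW(S): in S->e S, the suffix after S is empty (adds nothing new); in N->b S c, S is followed by c with FIRST {c}. Thus FOLLOW(S) = {$, c}.
FOLLOW(H): in S->d R H, the suffix after H is empty, so FOLLOW(H) ⊇ FOLLOW(S) = {$, c}; in R->J H c, H is followed by c with FIRST {c}. Thus FOLLOW(H) = {$, c}.
For H -> e N: FIRST(e N) = {e}, so it goes in M[H, t] for t ∈ {e}.
For H -> ε: FIRST(ε) = {ε}, so it goes in M[H, t] for t ∈ {}; since ε ∈ FIRST, also for every t ∈ FOLLOW(H) = {$, c}.
None of these place a production in M[H, d].

none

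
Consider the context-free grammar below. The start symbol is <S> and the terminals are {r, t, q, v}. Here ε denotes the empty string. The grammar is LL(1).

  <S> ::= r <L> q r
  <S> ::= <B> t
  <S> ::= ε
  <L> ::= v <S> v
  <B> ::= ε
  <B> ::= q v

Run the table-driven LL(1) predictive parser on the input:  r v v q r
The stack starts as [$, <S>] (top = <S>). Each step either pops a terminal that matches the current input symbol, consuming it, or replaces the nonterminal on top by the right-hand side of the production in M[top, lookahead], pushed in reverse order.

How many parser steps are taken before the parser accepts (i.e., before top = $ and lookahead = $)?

     Stack          Input        Action
  1  $ <S>          r v v q r $  expand <S> ::= r <L> q r
  2  $ r q <L> r    r v v q r $  match r
  3  $ r q <L>      v v q r $    expand <L> ::= v <S> v
  4  $ r q v <S> v  v v q r $    match v
  5  $ r q v <S>    v q r $      expand <S> ::= ε
  6  $ r q v        v q r $      match v
  7  $ r q          q r $        match q
  8  $ r            r $          match r
Accept reached after 8 steps.

8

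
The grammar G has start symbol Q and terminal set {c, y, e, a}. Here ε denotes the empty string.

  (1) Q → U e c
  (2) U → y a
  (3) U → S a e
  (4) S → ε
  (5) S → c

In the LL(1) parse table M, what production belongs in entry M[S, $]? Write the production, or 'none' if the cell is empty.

FIRST(S): from S→ε we get {ε}; from S→c we get {c}. So FIRST(S) = {ε, c}.
FIRST(U): from U→y a we get {y}; from U→S a e we get {a, c}. So FIRST(U) = {a, c, y}.
FIRST(Q): from Q→U e c we get {a, c, y}. So FIRST(Q) = {a, c, y}.
FOLLOW(Q) includes $ since Q is the start symbol.
FOLLOW(S): in U→S a e, S is followed by a e with FIRST {a}. Thus FOLLOW(S) = {a}.
For S → ε: FIRST(ε) = {ε}, so it goes in M[S, t] for t ∈ {}; since ε ∈ FIRST, also for every t ∈ FOLLOW(S) = {a}.
For S → c: FIRST(c) = {c}, so it goes in M[S, t] for t ∈ {c}.
None of these place a production in M[S, $].

none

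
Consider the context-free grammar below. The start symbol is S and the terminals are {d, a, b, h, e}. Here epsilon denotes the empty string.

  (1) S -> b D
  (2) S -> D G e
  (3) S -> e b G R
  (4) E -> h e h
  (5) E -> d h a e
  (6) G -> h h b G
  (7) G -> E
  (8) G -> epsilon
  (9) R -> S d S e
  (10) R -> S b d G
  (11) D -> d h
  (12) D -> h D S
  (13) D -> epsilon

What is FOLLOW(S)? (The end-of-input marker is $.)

FIRST(E): from E->h e h we get {h}; from E->d h a e we get {d}. So FIRST(E) = {d, h}.
FIRST(D): from D->d h we get {d}; from D->h D S we get {h}; from D->epsilon we get {epsilon}. So FIRST(D) = {epsilon, d, h}.
FIRST(G): from G->h h b G we get {h}; from G->E we get {d, h}; from G->epsilon we get {epsilon}. So FIRST(G) = {epsilon, d, h}.
FIRST(S): from S->b D we get {b}; from S->D G e we get {d, e, h}; from S->e b G R we get {e}. So FIRST(S) = {b, d, e, h}.
FIRST(R): from R->S d S e we get {b, d, e, h}; from R->S b d G we get {b, d, e, h}. So FIRST(R) = {b, d, e, h}.
FOLLOW(S) includes $ since S is the start symbol.
FOLLOW(S): in R->S d S e (occurrence 1), S is followed by d S e with FIRST {d}; in R->S d S e (occurrence 2), S is followed by e with FIRST {e}; in R->S b d G, S is followed by b d G with FIRST {b}; in D->h D S, the suffix after S is empty, so FOLLOW(S) ⊇ FOLLOW(D) = {$, b, d, e, h}. Thus FOLLOW(S) = {$, b, d, e, h}.
FOLLOW(R): in S->e b G R, the suffix after R is empty, so FOLLOW(R) ⊇ FOLLOW(S) = {$, b, d, e, h}. Thus FOLLOW(R) = {$, b, d, e, h}.
FOLLOW(G): in S->D G e, G is followed by e with FIRST {e}; in S->e b G R, G is followed by R with FIRST {b, d, e, h}; in G->h h b G, the suffix after G is empty (adds nothing new); in R->S b d G, the suffix after G is empty, so FOLLOW(G) ⊇ FOLLOW(R) = {$, b, d, e, h}. Thus FOLLOW(G) = {$, b, d, e, h}.
FOLLOW(E): in G->E, the suffix after E is empty, so FOLLOW(E) ⊇ FOLLOW(G) = {$, b, d, e, h}. Thus FOLLOW(E) = {$, b, d, e, h}.
FOLLOW(D): in S->b D, the suffix after D is empty, so FOLLOW(D) ⊇ FOLLOW(S) = {$, b, d, e, h}; in S->D G e, D is followed by G e with FIRST {d, e, h}; in D->h D S, D is followed by S with FIRST {b, d, e, h}. Thus FOLLOW(D) = {$, b, d, e, h}.

{$, b, d, e, h}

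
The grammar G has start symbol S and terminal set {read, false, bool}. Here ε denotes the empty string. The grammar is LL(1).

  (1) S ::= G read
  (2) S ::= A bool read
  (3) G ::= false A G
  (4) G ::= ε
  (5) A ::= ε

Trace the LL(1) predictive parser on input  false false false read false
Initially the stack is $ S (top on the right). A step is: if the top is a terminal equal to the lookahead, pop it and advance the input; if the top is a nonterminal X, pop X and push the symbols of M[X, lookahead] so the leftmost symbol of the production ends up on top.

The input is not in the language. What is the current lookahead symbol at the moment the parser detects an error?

      Stack             Input                           Action
   1  $ S               false false false read false $  expand S ::= G read
   2  $ read G          false false false read false $  expand G ::= false A G
   3  $ read G A false  false false false read false $  match false
   4  $ read G A        false false read false $        expand A ::= ε
   5  $ read G          false false read false $        expand G ::= false A G
   6  $ read G A false  false false read false $        match false
   7  $ read G A        false read false $              expand A ::= ε
   8  $ read G          false read false $              expand G ::= false A G
   9  $ read G A false  false read false $              match false
  10  $ read G A        read false $                    expand A ::= ε
  11  $ read G          read false $                    expand G ::= ε
  12  $ read            read false $                    match read
  13  $                 false $                         error: stack empty but input remains

false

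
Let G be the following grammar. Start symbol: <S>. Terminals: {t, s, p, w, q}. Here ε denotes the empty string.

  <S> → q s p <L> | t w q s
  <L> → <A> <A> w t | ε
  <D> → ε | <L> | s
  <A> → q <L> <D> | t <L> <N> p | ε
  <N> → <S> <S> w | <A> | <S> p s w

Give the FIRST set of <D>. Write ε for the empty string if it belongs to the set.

{ε, q, s, t, w}

FIRST(<S>): from <S>→q s p <L> we get {q}; from <S>→t w q s we get {t}. So FIRST(<S>) = {q, t}.
FIRST(<A>): from <A>→q <L> <D> we get {q}; from <A>→t <L> <N> p we get {t}; from <A>→ε we get {ε}. So FIRST(<A>) = {ε, q, t}.
FIRST(<L>): from <L>→<A> <A> w t we get {q, t, w}; from <L>→ε we get {ε}. So FIRST(<L>) = {ε, q, t, w}.
FIRST(<N>): from <N>→<S> <S> w we get {q, t}; from <N>→<A> we get {ε, q, t}; from <N>→<S> p s w we get {q, t}. So FIRST(<N>) = {ε, q, t}.
FIRST(<D>): from <D>→ε we get {ε}; from <D>→<L> we get {ε, q, t, w}; from <D>→s we get {s}. So FIRST(<D>) = {ε, q, s, t, w}.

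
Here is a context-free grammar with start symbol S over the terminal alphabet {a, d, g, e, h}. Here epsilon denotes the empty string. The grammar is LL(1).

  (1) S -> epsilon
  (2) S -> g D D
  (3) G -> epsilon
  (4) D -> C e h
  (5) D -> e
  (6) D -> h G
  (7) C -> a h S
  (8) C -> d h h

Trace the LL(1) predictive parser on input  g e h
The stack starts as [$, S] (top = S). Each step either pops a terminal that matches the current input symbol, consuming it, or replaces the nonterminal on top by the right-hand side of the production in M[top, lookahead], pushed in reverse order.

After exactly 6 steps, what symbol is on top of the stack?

G

step 1: stack=$ S  input=g e h $  — expand S -> g D D
step 2: stack=$ D D g  input=g e h $  — match g
step 3: stack=$ D D  input=e h $  — expand D -> e
step 4: stack=$ D e  input=e h $  — match e
step 5: stack=$ D  input=h $  — expand D -> h G
step 6: stack=$ G h  input=h $  — match h
Stack after step 6: $ G (top = G).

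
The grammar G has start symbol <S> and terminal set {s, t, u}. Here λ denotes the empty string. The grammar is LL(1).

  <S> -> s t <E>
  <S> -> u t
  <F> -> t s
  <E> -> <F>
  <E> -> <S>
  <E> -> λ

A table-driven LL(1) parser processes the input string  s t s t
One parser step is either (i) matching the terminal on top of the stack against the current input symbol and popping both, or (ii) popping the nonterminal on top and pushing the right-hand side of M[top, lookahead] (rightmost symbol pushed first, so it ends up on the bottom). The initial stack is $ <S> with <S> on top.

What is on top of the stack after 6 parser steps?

     Stack      Input      Action
  1  $ <S>      s t s t $  expand <S> -> s t <E>
  2  $ <E> t s  s t s t $  match s
  3  $ <E> t    t s t $    match t
  4  $ <E>      s t $      expand <E> -> <S>
  5  $ <S>      s t $      expand <S> -> s t <E>
  6  $ <E> t s  s t $      match s
Stack after step 6: $ <E> t (top = t).

t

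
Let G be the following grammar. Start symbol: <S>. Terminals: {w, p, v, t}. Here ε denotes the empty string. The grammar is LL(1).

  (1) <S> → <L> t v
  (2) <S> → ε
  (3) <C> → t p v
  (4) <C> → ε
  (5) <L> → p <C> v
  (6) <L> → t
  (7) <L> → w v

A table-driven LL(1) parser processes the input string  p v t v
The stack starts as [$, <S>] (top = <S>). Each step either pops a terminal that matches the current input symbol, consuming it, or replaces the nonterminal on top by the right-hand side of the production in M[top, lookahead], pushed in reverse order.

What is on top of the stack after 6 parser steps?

step 1: stack=$ <S>  input=p v t v $  — expand <S> → <L> t v
step 2: stack=$ v t <L>  input=p v t v $  — expand <L> → p <C> v
step 3: stack=$ v t v <C> p  input=p v t v $  — match p
step 4: stack=$ v t v <C>  input=v t v $  — expand <C> → ε
step 5: stack=$ v t v  input=v t v $  — match v
step 6: stack=$ v t  input=t v $  — match t
Stack after step 6: $ v (top = v).

v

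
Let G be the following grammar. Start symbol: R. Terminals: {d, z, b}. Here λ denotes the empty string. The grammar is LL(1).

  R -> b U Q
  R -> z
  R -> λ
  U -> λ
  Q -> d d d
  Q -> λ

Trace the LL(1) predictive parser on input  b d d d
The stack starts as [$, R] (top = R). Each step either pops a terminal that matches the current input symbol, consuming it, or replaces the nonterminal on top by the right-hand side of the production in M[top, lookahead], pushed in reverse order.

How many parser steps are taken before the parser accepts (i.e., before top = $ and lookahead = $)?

     Stack    Input      Action
  1  $ R      b d d d $  expand R -> b U Q
  2  $ Q U b  b d d d $  match b
  3  $ Q U    d d d $    expand U -> λ
  4  $ Q      d d d $    expand Q -> d d d
  5  $ d d d  d d d $    match d
  6  $ d d    d d $      match d
  7  $ d      d $        match d
Accept reached after 7 steps.

7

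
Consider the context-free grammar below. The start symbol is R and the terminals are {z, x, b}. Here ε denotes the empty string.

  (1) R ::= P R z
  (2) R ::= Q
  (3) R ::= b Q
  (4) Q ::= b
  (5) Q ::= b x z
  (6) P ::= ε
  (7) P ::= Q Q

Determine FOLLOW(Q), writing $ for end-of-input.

FIRST(Q): from Q::=b we get {b}; from Q::=b x z we get {b}. So FIRST(Q) = {b}.
FIRST(P): from P::=ε we get {ε}; from P::=Q Q we get {b}. So FIRST(P) = {ε, b}.
FIRST(R): from R::=P R z we get {b}; from R::=Q we get {b}; from R::=b Q we get {b}. So FIRST(R) = {b}.
FOLLOW(R) includes $ since R is the start symbol.
FOLLOW(R): in R::=P R z, R is followed by z with FIRST {z}. Thus FOLLOW(R) = {$, z}.
FOLLOW(P): in R::=P R z, P is followed by R z with FIRST {b}. Thus FOLLOW(P) = {b}.
FOLLOW(Q): in R::=Q, the suffix after Q is empty, so FOLLOW(Q) ⊇ FOLLOW(R) = {$, z}; in R::=b Q, the suffix after Q is empty, so FOLLOW(Q) ⊇ FOLLOW(R) = {$, z}; in P::=Q Q (occurrence 1), Q is followed by Q with FIRST {b}; in P::=Q Q (occurrence 2), the suffix after Q is empty, so FOLLOW(Q) ⊇ FOLLOW(P) = {b}. Thus FOLLOW(Q) = {$, b, z}.

{$, b, z}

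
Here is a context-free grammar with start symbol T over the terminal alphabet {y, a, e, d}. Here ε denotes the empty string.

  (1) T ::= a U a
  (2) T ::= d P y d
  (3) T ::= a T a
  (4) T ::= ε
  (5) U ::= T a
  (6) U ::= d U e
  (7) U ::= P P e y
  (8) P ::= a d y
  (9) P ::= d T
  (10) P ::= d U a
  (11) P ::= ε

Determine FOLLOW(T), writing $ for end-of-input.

FIRST(T) = {ε, a, d}
FIRST(P) = {ε, a, d}
FIRST(U) = {a, d, e}  (via T a, P P e y)
FOLLOW(T) includes $ since T is the start symbol.
FOLLOW(U): in T::=a U a, U is followed by a with FIRST {a}; in U::=d U e, U is followed by e with FIRST {e}; in P::=d U a, U is followed by a with FIRST {a}. Thus FOLLOW(U) = {a, e}.
FOLLOW(P): in T::=d P y d, P is followed by y d with FIRST {y}; in U::=P P e y (occurrence 1), P is followed by P e y with FIRST {a, d, e}; in U::=P P e y (occurrence 2), P is followed by e y with FIRST {e}. Thus FOLLOW(P) = {a, d, e, y}.
FOLLOW(T): in T::=a T a, T is followed by a with FIRST {a}; in U::=T a, T is followed by a with FIRST {a}; in P::=d T, the suffix after T is empty, so FOLLOW(T) ⊇ FOLLOW(P) = {a, d, e, y}. Thus FOLLOW(T) = {$, a, d, e, y}.

{$, a, d, e, y}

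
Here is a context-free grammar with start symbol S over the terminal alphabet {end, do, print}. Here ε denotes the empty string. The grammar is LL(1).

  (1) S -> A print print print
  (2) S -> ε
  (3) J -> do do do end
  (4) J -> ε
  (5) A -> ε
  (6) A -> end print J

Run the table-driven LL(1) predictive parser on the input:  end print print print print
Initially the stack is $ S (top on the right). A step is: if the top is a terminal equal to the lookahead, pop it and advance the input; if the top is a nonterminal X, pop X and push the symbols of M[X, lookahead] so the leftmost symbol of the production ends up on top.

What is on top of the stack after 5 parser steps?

print

     Stack                            Input                          Action
  1  $ S                              end print print print print $  expand S -> A print print print
  2  $ print print print A            end print print print print $  expand A -> end print J
  3  $ print print print J print end  end print print print print $  match end
  4  $ print print print J print      print print print print $      match print
  5  $ print print print J            print print print $            expand J -> ε
Stack after step 5: $ print print print (top = print).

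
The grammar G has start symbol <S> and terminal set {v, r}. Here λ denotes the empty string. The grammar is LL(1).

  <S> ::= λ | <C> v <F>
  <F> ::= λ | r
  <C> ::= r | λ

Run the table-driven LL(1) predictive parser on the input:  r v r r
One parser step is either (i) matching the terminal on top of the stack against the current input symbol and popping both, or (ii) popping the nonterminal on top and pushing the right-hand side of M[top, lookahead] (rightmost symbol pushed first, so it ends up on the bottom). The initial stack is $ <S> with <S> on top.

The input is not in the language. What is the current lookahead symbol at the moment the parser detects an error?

r

step 1: stack=$ <S>  input=r v r r $  — expand <S> ::= <C> v <F>
step 2: stack=$ <F> v <C>  input=r v r r $  — expand <C> ::= r
step 3: stack=$ <F> v r  input=r v r r $  — match r
step 4: stack=$ <F> v  input=v r r $  — match v
step 5: stack=$ <F>  input=r r $  — expand <F> ::= r
step 6: stack=$ r  input=r r $  — match r
step 7: stack=$  input=r $  — error: stack empty but input remains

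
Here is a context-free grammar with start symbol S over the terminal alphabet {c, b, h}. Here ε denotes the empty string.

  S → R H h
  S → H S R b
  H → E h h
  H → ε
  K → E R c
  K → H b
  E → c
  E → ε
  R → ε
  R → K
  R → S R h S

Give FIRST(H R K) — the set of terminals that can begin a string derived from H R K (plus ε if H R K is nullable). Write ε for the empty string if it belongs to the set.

{b, c, h}

FIRST(E): from E→c we get {c}; from E→ε we get {ε}. So FIRST(E) = {ε, c}.
FIRST(H): from H→E h h we get {c, h}; from H→ε we get {ε}. So FIRST(H) = {ε, c, h}.
FIRST(S): from S→R H h we get {b, c, h}; from S→H S R b we get {b, c, h}. So FIRST(S) = {b, c, h}.
FIRST(K): from K→E R c we get {b, c, h}; from K→H b we get {b, c, h}. So FIRST(K) = {b, c, h}.
FIRST(R): from R→ε we get {ε}; from R→K we get {b, c, h}; from R→S R h S we get {b, c, h}. So FIRST(R) = {ε, b, c, h}.
FIRST(H R K): take FIRST of each symbol in turn, carrying on past any symbol whose FIRST contains ε; result {b, c, h}.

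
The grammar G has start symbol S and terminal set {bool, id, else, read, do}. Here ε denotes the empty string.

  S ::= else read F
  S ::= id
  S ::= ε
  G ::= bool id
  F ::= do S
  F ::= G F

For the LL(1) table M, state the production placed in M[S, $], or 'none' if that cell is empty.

S ::= ε

FIRST(S) = {ε, else, id}
FIRST(G) = {bool}
FIRST(F) = {bool, do}  (via G F)
FOLLOW(S) includes $ since S is the start symbol.
FOLLOW(S): in F::=do S, the suffix after S is empty, so FOLLOW(S) ⊇ FOLLOW(F) = {$}. Thus FOLLOW(S) = {$}.
FOLLOW(F): in S::=else read F, the suffix after F is empty, so FOLLOW(F) ⊇ FOLLOW(S) = {$}; in F::=G F, the suffix after F is empty (adds nothing new). Thus FOLLOW(F) = {$}.
For S ::= else read F: FIRST(else read F) = {else}, so it goes in M[S, t] for t ∈ {else}.
For S ::= id: FIRST(id) = {id}, so it goes in M[S, t] for t ∈ {id}.
For S ::= ε: FIRST(ε) = {ε}, so it goes in M[S, t] for t ∈ {}; since ε ∈ FIRST, also for every t ∈ FOLLOW(S) = {$}.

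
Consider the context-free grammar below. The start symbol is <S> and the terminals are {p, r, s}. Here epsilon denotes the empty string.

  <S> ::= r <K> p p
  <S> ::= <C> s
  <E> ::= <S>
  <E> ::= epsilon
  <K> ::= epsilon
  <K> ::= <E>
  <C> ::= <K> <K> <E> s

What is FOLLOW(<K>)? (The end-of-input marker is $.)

FIRST(<S>): from <S>::=r <K> p p we get {r}; from <S>::=<C> s we get {r, s}. So FIRST(<S>) = {r, s}.
FIRST(<E>): from <E>::=<S> we get {r, s}; from <E>::=epsilon we get {epsilon}. So FIRST(<E>) = {epsilon, r, s}.
FIRST(<K>): from <K>::=epsilon we get {epsilon}; from <K>::=<E> we get {epsilon, r, s}. So FIRST(<K>) = {epsilon, r, s}.
FIRST(<C>): from <C>::=<K> <K> <E> s we get {r, s}. So FIRST(<C>) = {r, s}.
FOLLOW(<S>) includes $ since <S> is the start symbol.
FOLLOW(<K>): in <S>::=r <K> p p, <K> is followed by p p with FIRST {p}; in <C>::=<K> <K> <E> s (occurrence 1), <K> is followed by <K> <E> s with FIRST {r, s}; in <C>::=<K> <K> <E> s (occurrence 2), <K> is followed by <E> s with FIRST {r, s}. Thus FOLLOW(<K>) = {p, r, s}.
FOLLOW(<E>): in <K>::=<E>, the suffix after <E> is empty, so FOLLOW(<E>) ⊇ FOLLOW(<K>) = {p, r, s}; in <C>::=<K> <K> <E> s, <E> is followed by s with FIRST {s}. Thus FOLLOW(<E>) = {p, r, s}.
FOLLOW(<S>): in <E>::=<S>, the suffix after <S> is empty, so FOLLOW(<S>) ⊇ FOLLOW(<E>) = {p, r, s}. Thus FOLLOW(<S>) = {$, p, r, s}.
FOLLOW(<C>): in <S>::=<C> s, <C> is followed by s with FIRST {s}. Thus FOLLOW(<C>) = {s}.

{p, r, s}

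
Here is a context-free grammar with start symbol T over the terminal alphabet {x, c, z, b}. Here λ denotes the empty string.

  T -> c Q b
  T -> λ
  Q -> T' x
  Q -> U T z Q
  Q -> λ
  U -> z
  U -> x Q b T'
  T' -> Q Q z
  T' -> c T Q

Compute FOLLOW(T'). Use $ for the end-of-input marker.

FIRST(T) = {λ, c}
FIRST(U) = {x, z}
FIRST(Q) = {λ, c, x, z}  (via T' x, U T z Q)
FIRST(T') = {c, x, z}  (via Q Q z)
FOLLOW(T) includes $ since T is the start symbol.
FOLLOW(U): in Q->U T z Q, U is followed by T z Q with FIRST {c, z}. Thus FOLLOW(U) = {c, z}.
FOLLOW(T'): in Q->T' x, T' is followed by x with FIRST {x}; in U->x Q b T', the suffix after T' is empty, so FOLLOW(T') ⊇ FOLLOW(U) = {c, z}. Thus FOLLOW(T') = {c, x, z}.
FOLLOW(T): in Q->U T z Q, T is followed by z Q with FIRST {z}; in T'->c T Q, T is followed by Q with FIRST {λ, c, x, z}; in T'->c T Q, the suffix after T is nullable, so FOLLOW(T) ⊇ FOLLOW(T') = {c, x, z}. Thus FOLLOW(T) = {$, c, x, z}.
FOLLOW(Q): in T->c Q b, Q is followed by b with FIRST {b}; in Q->U T z Q, the suffix after Q is empty (adds nothing new); in U->x Q b T', Q is followed by b T' with FIRST {b}; in T'->Q Q z (occurrence 1), Q is followed by Q z with FIRST {c, x, z}; in T'->Q Q z (occurrence 2), Q is followed by z with FIRST {z}; in T'->c T Q, the suffix after Q is empty, so FOLLOW(Q) ⊇ FOLLOW(T') = {c, x, z}. Thus FOLLOW(Q) = {b, c, x, z}.

{c, x, z}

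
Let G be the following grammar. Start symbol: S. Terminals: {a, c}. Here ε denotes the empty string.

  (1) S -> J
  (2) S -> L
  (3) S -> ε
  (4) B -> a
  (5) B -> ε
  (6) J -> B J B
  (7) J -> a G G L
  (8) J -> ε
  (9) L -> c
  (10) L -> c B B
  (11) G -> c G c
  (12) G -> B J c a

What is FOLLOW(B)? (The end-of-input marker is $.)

{$, a, c}

FIRST(B): from B->a we get {a}; from B->ε we get {ε}. So FIRST(B) = {ε, a}.
FIRST(L): from L->c we get {c}; from L->c B B we get {c}. So FIRST(L) = {c}.
FIRST(J): from J->B J B we get {ε, a}; from J->a G G L we get {a}; from J->ε we get {ε}. So FIRST(J) = {ε, a}.
FIRST(S): from S->J we get {ε, a}; from S->L we get {c}; from S->ε we get {ε}. So FIRST(S) = {ε, a, c}.
FIRST(G): from G->c G c we get {c}; from G->B J c a we get {a, c}. So FIRST(G) = {a, c}.
FOLLOW(S) includes $ since S is the start symbol.
FOLLOW(S): S appears on no right-hand side. Thus FOLLOW(S) = {$}.
FOLLOW(J): in S->J, the suffix after J is empty, so FOLLOW(J) ⊇ FOLLOW(S) = {$}; in J->B J B, J is followed by B with FIRST {ε, a}; in J->B J B, the suffix after J is nullable (adds nothing new); in G->B J c a, J is followed by c a with FIRST {c}. Thus FOLLOW(J) = {$, a, c}.
FOLLOW(L): in S->L, the suffix after L is empty, so FOLLOW(L) ⊇ FOLLOW(S) = {$}; in J->a G G L, the suffix after L is empty, so FOLLOW(L) ⊇ FOLLOW(J) = {$, a, c}. Thus FOLLOW(L) = {$, a, c}.
FOLLOW(B): in J->B J B (occurrence 1), B is followed by J B with FIRST {ε, a}; in J->B J B (occurrence 1), the suffix after B is nullable, so FOLLOW(B) ⊇ FOLLOW(J) = {$, a, c}; in J->B J B (occurrence 2), the suffix after B is empty, so FOLLOW(B) ⊇ FOLLOW(J) = {$, a, c}; in L->c B B (occurrence 1), B is followed by B with FIRST {ε, a}; in L->c B B (occurrence 1), the suffix after B is nullable, so FOLLOW(B) ⊇ FOLLOW(L) = {$, a, c}; in L->c B B (occurrence 2), the suffix after B is empty, so FOLLOW(B) ⊇ FOLLOW(L) = {$, a, c}; in G->B J c a, B is followed by J c a with FIRST {a, c}. Thus FOLLOW(B) = {$, a, c}.
FOLLOW(G): in J->a G G L (occurrence 1), G is followed by G L with FIRST {a, c}; in J->a G G L (occurrence 2), G is followed by L with FIRST {c}; in G->c G c, G is followed by c with FIRST {c}. Thus FOLLOW(G) = {a, c}.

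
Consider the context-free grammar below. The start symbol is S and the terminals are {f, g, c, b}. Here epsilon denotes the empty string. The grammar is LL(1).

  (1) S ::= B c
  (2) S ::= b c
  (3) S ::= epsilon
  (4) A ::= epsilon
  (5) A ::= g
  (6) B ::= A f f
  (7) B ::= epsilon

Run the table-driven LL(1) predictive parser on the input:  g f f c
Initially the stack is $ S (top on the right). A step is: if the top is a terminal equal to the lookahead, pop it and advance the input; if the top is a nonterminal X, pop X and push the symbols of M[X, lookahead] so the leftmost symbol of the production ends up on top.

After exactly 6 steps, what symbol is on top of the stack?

c

     Stack      Input      Action
  1  $ S        g f f c $  expand S ::= B c
  2  $ c B      g f f c $  expand B ::= A f f
  3  $ c f f A  g f f c $  expand A ::= g
  4  $ c f f g  g f f c $  match g
  5  $ c f f    f f c $    match f
  6  $ c f      f c $      match f
Stack after step 6: $ c (top = c).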